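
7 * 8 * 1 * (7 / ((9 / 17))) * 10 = 66640 / 9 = 7404.44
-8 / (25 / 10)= -16 / 5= -3.20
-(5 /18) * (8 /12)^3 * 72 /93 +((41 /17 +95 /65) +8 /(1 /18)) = 82024120 /554931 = 147.81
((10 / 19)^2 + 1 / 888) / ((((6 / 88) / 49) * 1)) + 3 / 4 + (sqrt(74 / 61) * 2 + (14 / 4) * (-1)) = 2 * sqrt(4514) / 61 + 94793215 / 480852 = 199.34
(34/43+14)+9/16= 10563/688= 15.35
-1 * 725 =-725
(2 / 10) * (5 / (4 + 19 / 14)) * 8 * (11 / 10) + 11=12.64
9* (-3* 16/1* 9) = -3888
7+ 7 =14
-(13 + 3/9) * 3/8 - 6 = -11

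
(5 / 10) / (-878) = -1 / 1756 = -0.00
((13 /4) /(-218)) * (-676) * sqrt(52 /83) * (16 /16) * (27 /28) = 59319 * sqrt(1079) /253316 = 7.69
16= 16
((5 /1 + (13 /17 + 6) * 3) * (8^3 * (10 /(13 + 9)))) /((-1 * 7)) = -1100800 /1309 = -840.95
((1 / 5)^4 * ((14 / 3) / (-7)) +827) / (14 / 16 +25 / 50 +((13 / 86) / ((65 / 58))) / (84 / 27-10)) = 16535843672 / 27101625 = 610.14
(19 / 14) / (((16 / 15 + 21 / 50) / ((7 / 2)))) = 1425 / 446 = 3.20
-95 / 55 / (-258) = 19 / 2838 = 0.01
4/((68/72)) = 72/17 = 4.24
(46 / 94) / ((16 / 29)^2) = 1.61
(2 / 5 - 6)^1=-28 / 5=-5.60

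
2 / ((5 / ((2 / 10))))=2 / 25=0.08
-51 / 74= -0.69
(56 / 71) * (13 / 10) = 364 / 355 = 1.03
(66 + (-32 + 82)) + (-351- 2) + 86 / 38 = -4460 / 19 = -234.74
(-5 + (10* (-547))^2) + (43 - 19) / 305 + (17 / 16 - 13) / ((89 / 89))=146013909729 / 4880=29920883.14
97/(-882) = -97/882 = -0.11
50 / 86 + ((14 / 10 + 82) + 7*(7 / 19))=353599 / 4085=86.56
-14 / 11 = -1.27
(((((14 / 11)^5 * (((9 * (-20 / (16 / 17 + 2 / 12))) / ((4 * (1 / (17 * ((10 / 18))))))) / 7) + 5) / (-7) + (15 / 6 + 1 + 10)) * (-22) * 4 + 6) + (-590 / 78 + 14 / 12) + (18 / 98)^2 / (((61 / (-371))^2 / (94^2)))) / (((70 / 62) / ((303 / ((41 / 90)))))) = 5039041128131449475019 / 1125460308039067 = 4477315.72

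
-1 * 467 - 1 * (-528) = 61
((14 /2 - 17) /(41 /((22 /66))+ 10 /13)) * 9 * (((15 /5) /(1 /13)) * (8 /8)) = -45630 /1609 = -28.36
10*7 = 70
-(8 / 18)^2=-16 / 81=-0.20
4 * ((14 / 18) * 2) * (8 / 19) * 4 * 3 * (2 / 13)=3584 / 741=4.84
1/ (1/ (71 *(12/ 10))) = 426/ 5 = 85.20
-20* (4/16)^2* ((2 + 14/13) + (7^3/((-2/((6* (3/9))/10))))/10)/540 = 0.00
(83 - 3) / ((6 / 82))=3280 / 3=1093.33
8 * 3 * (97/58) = 1164/29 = 40.14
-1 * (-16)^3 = 4096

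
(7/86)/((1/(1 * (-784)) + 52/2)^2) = 2151296/17865067627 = 0.00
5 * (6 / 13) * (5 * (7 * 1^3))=1050 / 13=80.77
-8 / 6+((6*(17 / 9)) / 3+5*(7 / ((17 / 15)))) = 5099 / 153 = 33.33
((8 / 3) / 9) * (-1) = -8 / 27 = -0.30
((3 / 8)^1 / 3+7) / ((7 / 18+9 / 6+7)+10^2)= 513 / 7840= 0.07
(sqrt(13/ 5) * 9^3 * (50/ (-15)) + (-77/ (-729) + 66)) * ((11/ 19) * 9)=530101/ 1539-48114 * sqrt(65)/ 19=-20071.74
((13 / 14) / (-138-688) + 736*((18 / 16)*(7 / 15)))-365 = 1237283 / 57820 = 21.40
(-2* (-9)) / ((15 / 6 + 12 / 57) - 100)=-684 / 3697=-0.19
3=3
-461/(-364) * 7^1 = 461/52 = 8.87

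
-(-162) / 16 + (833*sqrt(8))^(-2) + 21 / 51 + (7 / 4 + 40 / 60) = 26964731 / 2081667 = 12.95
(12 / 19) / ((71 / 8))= 96 / 1349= 0.07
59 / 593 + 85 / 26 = 51939 / 15418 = 3.37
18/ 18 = 1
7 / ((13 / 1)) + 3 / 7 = 88 / 91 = 0.97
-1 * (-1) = 1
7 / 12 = 0.58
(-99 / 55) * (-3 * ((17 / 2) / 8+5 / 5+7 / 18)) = 13.24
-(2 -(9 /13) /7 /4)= -719 /364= -1.98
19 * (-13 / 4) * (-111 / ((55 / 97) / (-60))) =-7978347 / 11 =-725304.27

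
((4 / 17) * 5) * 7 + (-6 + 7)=157 / 17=9.24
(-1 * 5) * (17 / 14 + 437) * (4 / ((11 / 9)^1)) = -552150 / 77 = -7170.78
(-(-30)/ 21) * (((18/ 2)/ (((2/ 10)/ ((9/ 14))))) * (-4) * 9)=-72900/ 49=-1487.76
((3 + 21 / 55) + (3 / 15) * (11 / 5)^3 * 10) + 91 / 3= 226921 / 4125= 55.01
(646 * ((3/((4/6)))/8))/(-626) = -2907/5008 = -0.58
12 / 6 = 2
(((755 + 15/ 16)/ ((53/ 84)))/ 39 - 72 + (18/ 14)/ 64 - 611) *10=-1006671475/ 154336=-6522.60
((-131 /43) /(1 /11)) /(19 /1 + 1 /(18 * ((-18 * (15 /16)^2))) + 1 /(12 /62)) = -52524450 /37872121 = -1.39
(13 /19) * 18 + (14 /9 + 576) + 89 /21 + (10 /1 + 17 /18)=482833 /798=605.05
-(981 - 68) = -913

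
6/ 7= 0.86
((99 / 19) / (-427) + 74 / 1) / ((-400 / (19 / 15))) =-600263 / 2562000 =-0.23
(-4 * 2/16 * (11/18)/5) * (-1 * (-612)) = -187/5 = -37.40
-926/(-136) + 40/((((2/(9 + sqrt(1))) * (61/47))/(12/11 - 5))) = -27174927/45628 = -595.58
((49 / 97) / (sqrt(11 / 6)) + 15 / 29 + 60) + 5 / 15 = 49 * sqrt(66) / 1067 + 5294 / 87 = 61.22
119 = 119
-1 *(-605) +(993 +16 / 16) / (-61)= 35911 / 61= 588.70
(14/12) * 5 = 35/6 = 5.83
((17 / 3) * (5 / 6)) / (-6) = -85 / 108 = -0.79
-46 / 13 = -3.54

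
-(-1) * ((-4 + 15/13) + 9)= 80/13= 6.15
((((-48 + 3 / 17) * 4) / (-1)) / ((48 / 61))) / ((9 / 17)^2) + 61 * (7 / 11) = 3229645 / 3564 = 906.19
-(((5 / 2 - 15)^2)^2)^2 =-152587890625 / 256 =-596046447.75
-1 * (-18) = 18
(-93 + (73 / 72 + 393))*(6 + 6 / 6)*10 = 758555 / 36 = 21070.97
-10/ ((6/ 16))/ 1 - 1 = -83/ 3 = -27.67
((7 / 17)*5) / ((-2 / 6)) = -105 / 17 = -6.18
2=2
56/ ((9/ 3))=56/ 3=18.67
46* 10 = 460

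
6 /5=1.20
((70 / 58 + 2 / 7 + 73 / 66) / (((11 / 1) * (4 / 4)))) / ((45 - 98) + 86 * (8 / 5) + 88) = 174085 / 127187214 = 0.00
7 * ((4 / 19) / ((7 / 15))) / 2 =30 / 19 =1.58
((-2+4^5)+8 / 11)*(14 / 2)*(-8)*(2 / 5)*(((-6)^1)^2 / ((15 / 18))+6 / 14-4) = -9986400 / 11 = -907854.55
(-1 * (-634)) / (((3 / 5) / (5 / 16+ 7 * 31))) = 1837015 / 8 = 229626.88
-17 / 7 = -2.43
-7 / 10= -0.70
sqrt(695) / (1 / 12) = 12 * sqrt(695) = 316.35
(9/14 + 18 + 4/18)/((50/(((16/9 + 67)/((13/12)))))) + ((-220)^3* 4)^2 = 111429769651201471363/61425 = 1814078464000023.95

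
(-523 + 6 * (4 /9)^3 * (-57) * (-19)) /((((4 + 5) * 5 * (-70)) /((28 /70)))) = -0.01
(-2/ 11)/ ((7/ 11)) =-2/ 7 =-0.29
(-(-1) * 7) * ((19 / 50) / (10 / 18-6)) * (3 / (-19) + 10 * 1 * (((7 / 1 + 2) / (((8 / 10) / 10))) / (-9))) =10701 / 175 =61.15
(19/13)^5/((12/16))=9904396/1113879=8.89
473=473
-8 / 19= -0.42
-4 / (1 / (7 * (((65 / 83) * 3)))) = -5460 / 83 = -65.78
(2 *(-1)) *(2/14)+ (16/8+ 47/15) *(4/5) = 2006/525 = 3.82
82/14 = 41/7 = 5.86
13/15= 0.87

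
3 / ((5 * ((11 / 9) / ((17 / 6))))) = 153 / 110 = 1.39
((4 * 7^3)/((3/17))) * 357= 2775556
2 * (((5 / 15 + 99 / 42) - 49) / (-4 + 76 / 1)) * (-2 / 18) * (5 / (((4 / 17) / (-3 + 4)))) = 165325 / 54432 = 3.04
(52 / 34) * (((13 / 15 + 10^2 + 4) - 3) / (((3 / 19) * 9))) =754832 / 6885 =109.63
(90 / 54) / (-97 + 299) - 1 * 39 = -23629 / 606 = -38.99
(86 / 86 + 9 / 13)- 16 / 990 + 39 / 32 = 596117 / 205920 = 2.89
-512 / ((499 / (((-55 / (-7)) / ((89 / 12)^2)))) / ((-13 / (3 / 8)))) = 140574720 / 27668053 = 5.08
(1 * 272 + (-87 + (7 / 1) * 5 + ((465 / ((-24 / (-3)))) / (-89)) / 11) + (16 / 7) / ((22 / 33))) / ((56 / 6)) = 36737979 / 1535072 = 23.93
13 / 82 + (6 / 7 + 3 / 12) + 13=16377 / 1148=14.27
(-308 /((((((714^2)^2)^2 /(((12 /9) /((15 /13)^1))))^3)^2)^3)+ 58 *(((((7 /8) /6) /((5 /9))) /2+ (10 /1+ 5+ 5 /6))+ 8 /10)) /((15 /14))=247714042085551487227261101915745291498244628741994847607472269120939576322589353704592284772393460839366974302865583168444160799299224371829365275977253621582817777587845237991401023643507827875334389618430272737830191542375488688825791561291286205812150218958406942781063478764864522381133758119006090806458561529005093620102261722683531267537280704904082867918230161576107806182488733817858237844715005323875524590523528468675581 /272956280714100642107587127258110769608378566399980610032714259646798725823631507668473648711791273993649717849235525587175032300223014830538601416651958242155582259434027935867249026843105921538303538945869427781790811969993945447274616805041511153048420819633625661679697211013838122389361983944211356465264973913852892897199440418593935678117112009326578985316447086933841300052144219748475751830218531143680000000000000000000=907.52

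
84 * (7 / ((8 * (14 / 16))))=84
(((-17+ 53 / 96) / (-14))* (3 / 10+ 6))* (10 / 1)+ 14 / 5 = 76.82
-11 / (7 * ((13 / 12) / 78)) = -792 / 7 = -113.14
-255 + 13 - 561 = -803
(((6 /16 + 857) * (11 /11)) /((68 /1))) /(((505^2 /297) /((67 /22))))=12407931 /277467200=0.04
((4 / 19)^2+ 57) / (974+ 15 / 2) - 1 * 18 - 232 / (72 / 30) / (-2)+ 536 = 1204108015 / 2125929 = 566.39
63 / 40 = 1.58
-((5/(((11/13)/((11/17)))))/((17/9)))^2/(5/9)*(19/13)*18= -16205670/83521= -194.03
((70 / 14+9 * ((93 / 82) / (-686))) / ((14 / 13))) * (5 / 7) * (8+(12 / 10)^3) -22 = 175117998 / 17227175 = 10.17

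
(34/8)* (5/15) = 17/12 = 1.42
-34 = -34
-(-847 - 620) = 1467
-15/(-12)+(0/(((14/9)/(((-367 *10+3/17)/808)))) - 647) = -2583/4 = -645.75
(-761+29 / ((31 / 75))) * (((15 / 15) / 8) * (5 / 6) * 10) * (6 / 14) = -308.41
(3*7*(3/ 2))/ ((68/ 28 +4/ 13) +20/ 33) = 189189/ 20074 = 9.42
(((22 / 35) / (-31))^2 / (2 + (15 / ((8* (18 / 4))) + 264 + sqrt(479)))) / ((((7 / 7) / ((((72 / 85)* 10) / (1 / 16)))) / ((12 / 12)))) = 42781077504 / 203166857258225 - 160579584* sqrt(479) / 203166857258225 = 0.00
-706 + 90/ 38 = -703.63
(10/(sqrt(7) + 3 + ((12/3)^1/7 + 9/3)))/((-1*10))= -322/1773 + 49*sqrt(7)/1773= -0.11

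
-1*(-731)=731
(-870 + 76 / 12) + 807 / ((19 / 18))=-5651 / 57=-99.14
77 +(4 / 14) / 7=77.04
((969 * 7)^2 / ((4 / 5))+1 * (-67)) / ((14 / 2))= 230045177 / 28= 8215899.18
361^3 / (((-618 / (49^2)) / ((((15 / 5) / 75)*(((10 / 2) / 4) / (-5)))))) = 112957160281 / 61800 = 1827785.77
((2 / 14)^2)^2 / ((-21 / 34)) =-34 / 50421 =-0.00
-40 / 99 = -0.40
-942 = -942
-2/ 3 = -0.67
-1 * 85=-85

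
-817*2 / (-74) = 817 / 37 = 22.08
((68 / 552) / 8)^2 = 289 / 1218816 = 0.00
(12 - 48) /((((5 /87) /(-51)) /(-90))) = -2875176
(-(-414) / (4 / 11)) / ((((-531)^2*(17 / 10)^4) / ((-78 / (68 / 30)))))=-82225000 / 4942522217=-0.02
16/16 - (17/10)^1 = -7/10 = -0.70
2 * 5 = 10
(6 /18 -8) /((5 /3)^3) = -207 /125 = -1.66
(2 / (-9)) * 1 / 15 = -2 / 135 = -0.01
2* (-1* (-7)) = 14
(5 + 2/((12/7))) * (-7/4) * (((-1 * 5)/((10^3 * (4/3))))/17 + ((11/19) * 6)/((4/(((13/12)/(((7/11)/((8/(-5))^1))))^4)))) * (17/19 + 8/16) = -39255572117594717/54561366720000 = -719.48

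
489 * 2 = 978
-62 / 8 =-31 / 4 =-7.75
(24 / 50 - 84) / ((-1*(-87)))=-24 / 25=-0.96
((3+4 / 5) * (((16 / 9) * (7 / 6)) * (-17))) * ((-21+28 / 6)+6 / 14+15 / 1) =121.22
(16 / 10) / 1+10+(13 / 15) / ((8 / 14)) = 787 / 60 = 13.12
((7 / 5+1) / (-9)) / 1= -4 / 15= -0.27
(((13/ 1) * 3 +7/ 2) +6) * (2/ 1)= 97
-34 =-34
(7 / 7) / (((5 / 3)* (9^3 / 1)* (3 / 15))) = 1 / 243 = 0.00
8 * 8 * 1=64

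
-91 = -91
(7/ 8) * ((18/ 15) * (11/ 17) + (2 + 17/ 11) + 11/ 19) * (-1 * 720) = -10970064/ 3553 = -3087.55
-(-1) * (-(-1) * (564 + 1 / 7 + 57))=4348 / 7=621.14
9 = 9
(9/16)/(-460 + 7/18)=-81/66184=-0.00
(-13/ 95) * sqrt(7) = -13 * sqrt(7)/ 95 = -0.36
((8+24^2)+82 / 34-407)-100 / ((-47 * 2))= 144200 / 799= 180.48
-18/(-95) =18/95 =0.19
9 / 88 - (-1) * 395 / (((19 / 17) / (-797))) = -470963069 / 1672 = -281676.48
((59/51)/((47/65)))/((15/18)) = 1534/799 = 1.92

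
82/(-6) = -41/3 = -13.67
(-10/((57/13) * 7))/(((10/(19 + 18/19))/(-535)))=2635945/7581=347.70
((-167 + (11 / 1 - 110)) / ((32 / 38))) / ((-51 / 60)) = 12635 / 34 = 371.62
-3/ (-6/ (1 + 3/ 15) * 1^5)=3/ 5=0.60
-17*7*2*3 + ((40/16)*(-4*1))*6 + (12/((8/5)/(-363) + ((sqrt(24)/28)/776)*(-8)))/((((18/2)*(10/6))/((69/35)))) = -295714233414/245652865 + 3527719668*sqrt(6)/49130573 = -1027.91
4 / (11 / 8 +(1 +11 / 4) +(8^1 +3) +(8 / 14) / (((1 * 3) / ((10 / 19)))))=12768 / 51791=0.25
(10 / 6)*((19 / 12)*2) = 5.28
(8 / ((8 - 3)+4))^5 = 32768 / 59049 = 0.55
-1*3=-3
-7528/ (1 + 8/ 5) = -37640/ 13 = -2895.38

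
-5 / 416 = -0.01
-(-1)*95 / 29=95 / 29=3.28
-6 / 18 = -1 / 3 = -0.33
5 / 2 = 2.50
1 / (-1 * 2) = -1 / 2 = -0.50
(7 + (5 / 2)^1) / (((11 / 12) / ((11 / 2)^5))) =834537 / 16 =52158.56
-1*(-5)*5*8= 200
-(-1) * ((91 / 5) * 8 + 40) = 928 / 5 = 185.60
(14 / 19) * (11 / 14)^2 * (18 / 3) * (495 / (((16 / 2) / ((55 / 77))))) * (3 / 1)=361.88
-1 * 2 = -2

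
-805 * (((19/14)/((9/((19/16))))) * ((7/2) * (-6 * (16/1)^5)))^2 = -112644542137630720/9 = -12516060237514524.44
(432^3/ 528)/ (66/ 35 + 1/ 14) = 117573120/ 1507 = 78018.00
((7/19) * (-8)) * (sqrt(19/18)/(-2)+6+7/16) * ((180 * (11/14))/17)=-50985/323+660 * sqrt(38)/323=-145.25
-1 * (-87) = 87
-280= -280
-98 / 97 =-1.01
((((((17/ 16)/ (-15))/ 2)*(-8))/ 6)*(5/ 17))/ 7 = 1/ 504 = 0.00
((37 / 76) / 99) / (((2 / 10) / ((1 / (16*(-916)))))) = -185 / 110271744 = -0.00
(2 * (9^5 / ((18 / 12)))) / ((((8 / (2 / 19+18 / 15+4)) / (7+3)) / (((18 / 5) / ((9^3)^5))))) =0.00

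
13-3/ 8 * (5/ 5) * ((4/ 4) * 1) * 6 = 43/ 4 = 10.75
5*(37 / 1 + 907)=4720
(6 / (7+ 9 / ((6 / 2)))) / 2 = 3 / 10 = 0.30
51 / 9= 17 / 3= 5.67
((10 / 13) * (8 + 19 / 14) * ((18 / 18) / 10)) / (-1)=-131 / 182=-0.72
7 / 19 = 0.37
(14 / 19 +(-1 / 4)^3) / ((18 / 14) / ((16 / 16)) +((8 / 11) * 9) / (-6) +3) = 0.23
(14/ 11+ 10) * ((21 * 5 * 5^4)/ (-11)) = -8137500/ 121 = -67252.07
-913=-913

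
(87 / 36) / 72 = 29 / 864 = 0.03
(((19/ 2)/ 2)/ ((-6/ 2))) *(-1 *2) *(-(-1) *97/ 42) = 1843/ 252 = 7.31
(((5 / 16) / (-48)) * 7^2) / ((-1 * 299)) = 245 / 229632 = 0.00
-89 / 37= -2.41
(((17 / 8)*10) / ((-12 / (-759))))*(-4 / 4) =-21505 / 16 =-1344.06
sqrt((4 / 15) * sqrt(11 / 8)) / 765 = 0.00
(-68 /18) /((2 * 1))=-17 /9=-1.89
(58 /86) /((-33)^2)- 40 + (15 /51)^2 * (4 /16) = -39.98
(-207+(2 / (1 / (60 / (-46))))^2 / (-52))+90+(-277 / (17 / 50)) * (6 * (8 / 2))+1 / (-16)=-36793852157 / 1870544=-19670.13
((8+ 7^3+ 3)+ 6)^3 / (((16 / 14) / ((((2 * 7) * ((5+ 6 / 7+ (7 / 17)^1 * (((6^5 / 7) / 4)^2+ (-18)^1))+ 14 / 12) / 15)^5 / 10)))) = 1342580542584341323711196674962959260576 / 14376052125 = 93390071969034497620200910000.00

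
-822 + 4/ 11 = -9038/ 11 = -821.64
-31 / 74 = -0.42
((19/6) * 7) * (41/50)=18.18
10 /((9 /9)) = 10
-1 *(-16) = 16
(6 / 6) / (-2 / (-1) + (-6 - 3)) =-1 / 7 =-0.14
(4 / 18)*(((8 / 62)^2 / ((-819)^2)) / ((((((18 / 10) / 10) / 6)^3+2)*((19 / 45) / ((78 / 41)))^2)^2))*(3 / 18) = 0.00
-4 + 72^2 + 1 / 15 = 77701 / 15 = 5180.07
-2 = -2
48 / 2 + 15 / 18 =149 / 6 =24.83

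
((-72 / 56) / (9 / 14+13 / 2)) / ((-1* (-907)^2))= 9 / 41132450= 0.00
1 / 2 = 0.50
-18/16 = -9/8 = -1.12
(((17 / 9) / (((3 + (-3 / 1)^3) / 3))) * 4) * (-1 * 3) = 17 / 6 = 2.83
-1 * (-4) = 4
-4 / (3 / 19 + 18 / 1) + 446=153794 / 345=445.78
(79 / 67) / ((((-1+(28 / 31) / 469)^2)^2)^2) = 408361002086876718623976997 / 341031438356991844765446081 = 1.20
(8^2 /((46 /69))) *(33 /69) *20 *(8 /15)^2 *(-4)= -360448 /345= -1044.78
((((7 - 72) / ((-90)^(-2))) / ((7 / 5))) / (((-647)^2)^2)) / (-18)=146250 / 1226634464167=0.00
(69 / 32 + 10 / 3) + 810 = 78287 / 96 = 815.49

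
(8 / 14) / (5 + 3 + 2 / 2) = 4 / 63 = 0.06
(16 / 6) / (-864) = -1 / 324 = -0.00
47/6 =7.83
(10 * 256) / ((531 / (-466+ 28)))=-2111.64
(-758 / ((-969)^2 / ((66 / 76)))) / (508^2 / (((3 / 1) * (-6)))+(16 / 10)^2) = 312675 / 6393203499224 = 0.00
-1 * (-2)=2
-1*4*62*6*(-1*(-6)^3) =-321408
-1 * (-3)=3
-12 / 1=-12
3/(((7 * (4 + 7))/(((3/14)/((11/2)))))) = 9/5929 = 0.00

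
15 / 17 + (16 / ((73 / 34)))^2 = 56.42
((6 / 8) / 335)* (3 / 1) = 9 / 1340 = 0.01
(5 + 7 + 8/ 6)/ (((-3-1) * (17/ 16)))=-160/ 51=-3.14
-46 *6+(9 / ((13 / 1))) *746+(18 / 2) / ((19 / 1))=59511 / 247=240.94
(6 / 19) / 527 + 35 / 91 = 0.39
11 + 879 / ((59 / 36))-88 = 27101 / 59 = 459.34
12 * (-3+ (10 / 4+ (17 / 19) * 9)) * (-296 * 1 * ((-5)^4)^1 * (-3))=955710000 / 19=50300526.32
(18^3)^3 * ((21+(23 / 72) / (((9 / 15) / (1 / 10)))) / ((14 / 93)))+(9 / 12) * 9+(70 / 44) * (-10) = 8544312657648059 / 308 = 27741274862493.70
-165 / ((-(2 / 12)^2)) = 5940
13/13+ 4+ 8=13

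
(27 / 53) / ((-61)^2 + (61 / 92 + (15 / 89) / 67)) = 4937364 / 36069871489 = 0.00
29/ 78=0.37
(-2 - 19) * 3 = -63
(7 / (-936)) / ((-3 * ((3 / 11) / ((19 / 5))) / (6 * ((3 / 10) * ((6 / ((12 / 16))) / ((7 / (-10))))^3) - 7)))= -14855093 / 158760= -93.57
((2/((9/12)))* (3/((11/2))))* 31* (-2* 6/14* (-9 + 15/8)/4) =5301/77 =68.84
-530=-530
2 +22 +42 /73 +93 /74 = 139545 /5402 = 25.83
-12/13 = -0.92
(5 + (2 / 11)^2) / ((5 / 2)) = 1218 / 605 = 2.01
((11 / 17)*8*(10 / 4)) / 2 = 110 / 17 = 6.47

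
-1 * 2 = -2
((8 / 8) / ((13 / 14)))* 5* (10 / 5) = 140 / 13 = 10.77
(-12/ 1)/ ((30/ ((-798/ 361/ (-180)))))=-7/ 1425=-0.00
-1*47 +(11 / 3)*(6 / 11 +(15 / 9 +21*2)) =1036 / 9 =115.11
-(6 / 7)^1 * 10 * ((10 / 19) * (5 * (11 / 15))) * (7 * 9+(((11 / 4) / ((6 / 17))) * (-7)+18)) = -174625 / 399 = -437.66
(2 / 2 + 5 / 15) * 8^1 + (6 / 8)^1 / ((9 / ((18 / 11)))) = 713 / 66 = 10.80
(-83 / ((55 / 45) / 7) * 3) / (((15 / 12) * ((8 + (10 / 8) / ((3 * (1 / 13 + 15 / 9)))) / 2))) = -15232 / 55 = -276.95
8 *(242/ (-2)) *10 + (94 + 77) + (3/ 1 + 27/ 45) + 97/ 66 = -3136297/ 330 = -9503.93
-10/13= -0.77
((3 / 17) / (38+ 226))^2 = 1 / 2238016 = 0.00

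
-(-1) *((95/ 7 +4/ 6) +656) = 14075/ 21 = 670.24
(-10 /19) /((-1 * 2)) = 5 /19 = 0.26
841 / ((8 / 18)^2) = 68121 / 16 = 4257.56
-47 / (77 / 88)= -376 / 7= -53.71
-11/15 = -0.73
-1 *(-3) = 3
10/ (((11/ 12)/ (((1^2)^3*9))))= 1080/ 11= 98.18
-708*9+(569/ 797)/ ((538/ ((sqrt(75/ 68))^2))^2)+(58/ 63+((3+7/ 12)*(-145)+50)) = -459705208132783201/ 67201852890816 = -6840.66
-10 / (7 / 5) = -50 / 7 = -7.14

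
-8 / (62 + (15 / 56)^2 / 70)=-351232 / 2722093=-0.13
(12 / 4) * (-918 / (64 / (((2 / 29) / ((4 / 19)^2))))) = -66.96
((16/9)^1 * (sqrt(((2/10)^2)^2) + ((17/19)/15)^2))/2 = 28304/731025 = 0.04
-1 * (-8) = 8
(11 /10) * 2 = 11 /5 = 2.20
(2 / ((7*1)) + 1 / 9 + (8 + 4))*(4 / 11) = 4.51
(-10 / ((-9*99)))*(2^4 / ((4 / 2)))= 80 / 891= 0.09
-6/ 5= -1.20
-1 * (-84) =84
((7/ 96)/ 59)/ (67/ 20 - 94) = -0.00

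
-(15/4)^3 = -52.73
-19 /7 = -2.71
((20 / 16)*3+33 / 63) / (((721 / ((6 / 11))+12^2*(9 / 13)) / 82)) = 191347 / 776153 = 0.25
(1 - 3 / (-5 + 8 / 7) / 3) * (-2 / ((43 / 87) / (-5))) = 9860 / 387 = 25.48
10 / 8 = 5 / 4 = 1.25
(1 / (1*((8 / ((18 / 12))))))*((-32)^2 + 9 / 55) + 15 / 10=170307 / 880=193.53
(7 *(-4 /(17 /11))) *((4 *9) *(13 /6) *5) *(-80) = 9609600 /17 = 565270.59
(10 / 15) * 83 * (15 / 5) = 166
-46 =-46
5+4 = 9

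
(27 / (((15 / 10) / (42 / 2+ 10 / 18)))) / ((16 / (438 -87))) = 34047 / 4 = 8511.75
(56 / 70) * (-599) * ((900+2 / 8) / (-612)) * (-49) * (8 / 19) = -211385902 / 14535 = -14543.23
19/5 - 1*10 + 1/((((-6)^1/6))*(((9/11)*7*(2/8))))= -2173/315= -6.90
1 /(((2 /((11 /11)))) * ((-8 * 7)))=-1 /112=-0.01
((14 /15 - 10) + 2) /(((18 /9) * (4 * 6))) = -53 /360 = -0.15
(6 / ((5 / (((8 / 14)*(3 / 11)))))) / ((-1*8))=-9 / 385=-0.02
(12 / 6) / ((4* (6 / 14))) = 7 / 6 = 1.17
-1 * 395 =-395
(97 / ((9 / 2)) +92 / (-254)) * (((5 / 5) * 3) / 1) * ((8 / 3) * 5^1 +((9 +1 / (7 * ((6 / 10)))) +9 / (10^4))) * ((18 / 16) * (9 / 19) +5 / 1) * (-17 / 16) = -17100751658227 / 2026920000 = -8436.82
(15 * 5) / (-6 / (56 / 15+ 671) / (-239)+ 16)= 181418925 / 38702794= 4.69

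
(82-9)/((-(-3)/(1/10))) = 2.43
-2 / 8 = -1 / 4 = -0.25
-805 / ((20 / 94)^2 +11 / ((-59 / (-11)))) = -14988065 / 39027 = -384.04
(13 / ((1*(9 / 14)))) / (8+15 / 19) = 3458 / 1503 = 2.30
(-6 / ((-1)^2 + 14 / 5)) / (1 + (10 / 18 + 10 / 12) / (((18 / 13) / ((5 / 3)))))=-29160 / 49343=-0.59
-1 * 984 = -984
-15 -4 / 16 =-61 / 4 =-15.25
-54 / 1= -54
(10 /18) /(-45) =-1 /81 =-0.01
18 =18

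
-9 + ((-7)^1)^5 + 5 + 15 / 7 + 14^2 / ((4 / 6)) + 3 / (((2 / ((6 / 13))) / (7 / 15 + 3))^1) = -577936 / 35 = -16512.46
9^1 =9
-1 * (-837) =837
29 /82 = 0.35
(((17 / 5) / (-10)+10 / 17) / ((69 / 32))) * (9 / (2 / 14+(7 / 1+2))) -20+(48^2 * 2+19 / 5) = 179543811 / 39100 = 4591.91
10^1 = 10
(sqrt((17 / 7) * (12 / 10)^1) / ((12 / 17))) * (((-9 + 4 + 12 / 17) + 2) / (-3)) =13 * sqrt(3570) / 420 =1.85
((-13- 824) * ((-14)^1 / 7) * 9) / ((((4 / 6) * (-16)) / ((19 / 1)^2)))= -8158239 / 16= -509889.94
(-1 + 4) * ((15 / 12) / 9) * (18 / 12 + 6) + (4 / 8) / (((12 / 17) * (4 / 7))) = 419 / 96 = 4.36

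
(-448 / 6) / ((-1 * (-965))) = -224 / 2895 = -0.08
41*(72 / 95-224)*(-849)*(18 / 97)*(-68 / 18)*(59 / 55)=-269252349024 / 46075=-5843784.03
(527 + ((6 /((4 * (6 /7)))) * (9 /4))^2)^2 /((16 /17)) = 327894846737 /1048576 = 312704.89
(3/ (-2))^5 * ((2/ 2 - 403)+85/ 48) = 3039.24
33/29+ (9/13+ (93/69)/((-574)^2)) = 5228795807/2856886396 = 1.83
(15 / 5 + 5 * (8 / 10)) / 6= 7 / 6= 1.17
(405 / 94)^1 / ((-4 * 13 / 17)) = -1.41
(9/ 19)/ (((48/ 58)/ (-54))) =-2349/ 76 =-30.91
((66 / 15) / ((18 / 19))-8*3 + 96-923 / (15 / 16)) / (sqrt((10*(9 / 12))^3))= -16342*sqrt(30) / 2025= -44.20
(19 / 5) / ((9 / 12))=76 / 15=5.07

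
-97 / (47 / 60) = -5820 / 47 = -123.83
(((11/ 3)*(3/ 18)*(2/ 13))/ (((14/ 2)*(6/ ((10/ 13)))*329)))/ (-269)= -55/ 2826810441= -0.00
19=19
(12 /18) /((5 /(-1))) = -2 /15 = -0.13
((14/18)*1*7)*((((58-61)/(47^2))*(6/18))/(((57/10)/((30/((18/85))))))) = -208250/3399651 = -0.06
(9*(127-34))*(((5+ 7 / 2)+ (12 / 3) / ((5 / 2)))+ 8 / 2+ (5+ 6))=210087 / 10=21008.70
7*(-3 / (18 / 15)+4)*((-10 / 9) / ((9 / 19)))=-24.63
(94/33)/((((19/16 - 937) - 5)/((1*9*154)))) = -63168/15053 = -4.20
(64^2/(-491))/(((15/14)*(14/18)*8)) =-3072/2455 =-1.25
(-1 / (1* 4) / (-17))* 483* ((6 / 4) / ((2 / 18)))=13041 / 136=95.89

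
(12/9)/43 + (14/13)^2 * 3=3.51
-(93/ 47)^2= -8649/ 2209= -3.92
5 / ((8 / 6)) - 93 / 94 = 519 / 188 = 2.76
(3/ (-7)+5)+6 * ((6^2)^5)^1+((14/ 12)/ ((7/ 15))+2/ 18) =45712429961/ 126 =362797063.18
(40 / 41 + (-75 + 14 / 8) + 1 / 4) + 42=-1231 / 41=-30.02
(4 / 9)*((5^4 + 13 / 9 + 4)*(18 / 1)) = 45392 / 9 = 5043.56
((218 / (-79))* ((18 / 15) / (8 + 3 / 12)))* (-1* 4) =6976 / 4345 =1.61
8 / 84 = 2 / 21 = 0.10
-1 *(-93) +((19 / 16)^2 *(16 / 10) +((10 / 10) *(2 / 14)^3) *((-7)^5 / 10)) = 14457 / 160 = 90.36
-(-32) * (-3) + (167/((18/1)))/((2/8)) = -530/9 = -58.89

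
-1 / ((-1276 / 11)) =1 / 116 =0.01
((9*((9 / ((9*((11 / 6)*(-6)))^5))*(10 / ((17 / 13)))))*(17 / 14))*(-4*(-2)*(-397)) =206440 / 821843253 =0.00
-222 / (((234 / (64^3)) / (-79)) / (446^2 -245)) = 152231040253952 / 39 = 3903360006511.59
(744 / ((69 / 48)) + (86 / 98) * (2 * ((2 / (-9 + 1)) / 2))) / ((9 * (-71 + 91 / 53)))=-0.83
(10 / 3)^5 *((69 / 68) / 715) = 115000 / 196911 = 0.58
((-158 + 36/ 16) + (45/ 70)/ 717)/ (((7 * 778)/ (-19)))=19803187/ 36444632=0.54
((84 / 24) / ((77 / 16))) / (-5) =-8 / 55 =-0.15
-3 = -3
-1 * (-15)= 15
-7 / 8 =-0.88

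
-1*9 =-9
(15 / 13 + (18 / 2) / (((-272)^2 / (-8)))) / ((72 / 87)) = 1.39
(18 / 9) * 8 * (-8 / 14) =-64 / 7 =-9.14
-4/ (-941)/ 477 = 4/ 448857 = 0.00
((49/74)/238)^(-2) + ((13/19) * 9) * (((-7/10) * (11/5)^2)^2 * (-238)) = 3269153710157/29093750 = 112366.19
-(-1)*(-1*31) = -31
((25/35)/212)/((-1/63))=-45/212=-0.21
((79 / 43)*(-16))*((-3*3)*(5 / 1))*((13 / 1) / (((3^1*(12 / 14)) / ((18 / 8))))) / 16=323505 / 344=940.42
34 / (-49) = -34 / 49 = -0.69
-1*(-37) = 37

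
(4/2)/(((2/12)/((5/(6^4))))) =5/108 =0.05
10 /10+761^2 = 579122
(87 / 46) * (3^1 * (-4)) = -522 / 23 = -22.70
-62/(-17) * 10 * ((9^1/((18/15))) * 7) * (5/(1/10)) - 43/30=48824269/510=95733.86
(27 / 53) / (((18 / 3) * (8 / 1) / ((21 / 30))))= 63 / 8480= 0.01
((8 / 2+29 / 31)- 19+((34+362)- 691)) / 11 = -871 / 31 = -28.10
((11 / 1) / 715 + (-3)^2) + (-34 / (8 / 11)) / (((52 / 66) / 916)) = -7064623 / 130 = -54343.25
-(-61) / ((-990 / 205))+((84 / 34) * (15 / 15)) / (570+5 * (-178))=-3403439 / 269280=-12.64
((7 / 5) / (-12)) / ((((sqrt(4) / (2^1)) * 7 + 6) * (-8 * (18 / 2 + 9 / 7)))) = 49 / 449280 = 0.00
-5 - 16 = -21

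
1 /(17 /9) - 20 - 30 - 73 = -2082 /17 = -122.47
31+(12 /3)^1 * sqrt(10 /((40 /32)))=8 * sqrt(2)+31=42.31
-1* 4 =-4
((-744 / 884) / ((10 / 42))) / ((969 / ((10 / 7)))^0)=-3906 / 1105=-3.53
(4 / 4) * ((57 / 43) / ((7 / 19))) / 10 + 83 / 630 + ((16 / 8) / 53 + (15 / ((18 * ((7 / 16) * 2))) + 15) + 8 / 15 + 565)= 59688548 / 102555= 582.01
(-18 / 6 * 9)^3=-19683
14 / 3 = 4.67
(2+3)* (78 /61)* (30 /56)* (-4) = -5850 /427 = -13.70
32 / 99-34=-3334 / 99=-33.68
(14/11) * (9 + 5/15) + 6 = 590/33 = 17.88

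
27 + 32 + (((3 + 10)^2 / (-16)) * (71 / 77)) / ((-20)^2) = 29063201 / 492800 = 58.98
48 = 48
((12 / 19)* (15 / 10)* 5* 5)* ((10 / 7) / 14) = 2250 / 931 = 2.42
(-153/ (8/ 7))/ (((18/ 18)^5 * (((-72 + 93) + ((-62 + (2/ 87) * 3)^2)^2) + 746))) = -84166439/ 9249014279096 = -0.00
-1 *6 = -6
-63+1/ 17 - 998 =-18036/ 17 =-1060.94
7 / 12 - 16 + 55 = 39.58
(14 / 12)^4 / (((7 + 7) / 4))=0.53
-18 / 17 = -1.06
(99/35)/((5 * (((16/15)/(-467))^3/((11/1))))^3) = -8562616419617758892942740953316153125/481036337152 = -17800352610185673553793340.00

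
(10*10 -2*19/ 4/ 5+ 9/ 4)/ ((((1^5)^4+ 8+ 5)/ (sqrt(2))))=10.14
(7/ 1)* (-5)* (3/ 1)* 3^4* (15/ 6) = -42525/ 2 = -21262.50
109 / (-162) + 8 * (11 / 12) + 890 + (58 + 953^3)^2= 121359136192628311709 / 162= 749130470324866121.66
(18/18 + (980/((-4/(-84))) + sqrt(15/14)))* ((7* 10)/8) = 5* sqrt(210)/8 + 720335/4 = 180092.81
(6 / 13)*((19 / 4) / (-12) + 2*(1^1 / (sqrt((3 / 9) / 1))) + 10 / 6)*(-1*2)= -24*sqrt(3) / 13 - 61 / 52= -4.37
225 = 225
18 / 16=9 / 8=1.12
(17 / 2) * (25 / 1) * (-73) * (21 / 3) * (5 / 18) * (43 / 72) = -46692625 / 2592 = -18014.13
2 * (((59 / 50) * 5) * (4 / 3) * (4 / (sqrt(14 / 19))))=472 * sqrt(266) / 105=73.32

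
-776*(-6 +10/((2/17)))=-61304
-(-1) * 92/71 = 92/71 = 1.30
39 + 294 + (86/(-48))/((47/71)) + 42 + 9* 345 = 3922387/1128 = 3477.29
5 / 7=0.71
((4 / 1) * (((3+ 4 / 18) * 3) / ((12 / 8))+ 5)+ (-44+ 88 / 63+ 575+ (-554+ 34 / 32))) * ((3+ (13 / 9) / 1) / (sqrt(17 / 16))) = 254390 * sqrt(17) / 9639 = 108.82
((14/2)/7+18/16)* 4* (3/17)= 1.50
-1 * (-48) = 48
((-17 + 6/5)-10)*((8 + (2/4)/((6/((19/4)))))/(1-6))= 43.32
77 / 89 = 0.87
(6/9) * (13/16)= 13/24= 0.54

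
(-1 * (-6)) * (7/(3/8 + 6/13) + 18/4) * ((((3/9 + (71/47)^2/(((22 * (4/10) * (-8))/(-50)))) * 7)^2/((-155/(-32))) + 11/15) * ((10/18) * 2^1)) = 580720236761276167/171981409517676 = 3376.65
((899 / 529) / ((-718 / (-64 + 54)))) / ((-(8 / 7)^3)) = -1541785 / 97234432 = -0.02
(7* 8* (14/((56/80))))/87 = 1120/87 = 12.87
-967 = -967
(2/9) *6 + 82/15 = 34/5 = 6.80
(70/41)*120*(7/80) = 735/41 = 17.93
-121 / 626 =-0.19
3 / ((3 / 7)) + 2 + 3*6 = 27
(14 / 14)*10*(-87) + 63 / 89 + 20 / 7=-539789 / 623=-866.43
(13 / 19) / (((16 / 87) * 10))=1131 / 3040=0.37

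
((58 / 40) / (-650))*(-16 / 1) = 58 / 1625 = 0.04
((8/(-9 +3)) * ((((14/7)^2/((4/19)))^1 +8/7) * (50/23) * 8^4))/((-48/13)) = 31283200/483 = 64768.53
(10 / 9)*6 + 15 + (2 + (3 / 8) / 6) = 1139 / 48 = 23.73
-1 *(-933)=933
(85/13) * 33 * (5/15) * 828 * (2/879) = 516120/3809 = 135.50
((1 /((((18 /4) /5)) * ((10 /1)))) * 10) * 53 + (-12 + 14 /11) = 4768 /99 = 48.16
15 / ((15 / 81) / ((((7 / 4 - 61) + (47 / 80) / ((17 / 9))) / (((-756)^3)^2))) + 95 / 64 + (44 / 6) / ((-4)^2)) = -10992960 / 429890507545823037059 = -0.00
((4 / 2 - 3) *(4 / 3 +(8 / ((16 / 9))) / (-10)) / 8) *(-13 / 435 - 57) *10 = 164353 / 2610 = 62.97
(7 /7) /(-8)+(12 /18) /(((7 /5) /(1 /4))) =-1 /168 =-0.01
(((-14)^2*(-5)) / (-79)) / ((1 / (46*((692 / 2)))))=197438.99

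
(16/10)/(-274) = -4/685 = -0.01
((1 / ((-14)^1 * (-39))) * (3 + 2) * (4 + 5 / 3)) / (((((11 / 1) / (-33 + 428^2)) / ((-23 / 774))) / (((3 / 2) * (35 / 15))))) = -358060205 / 3984552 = -89.86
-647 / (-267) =647 / 267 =2.42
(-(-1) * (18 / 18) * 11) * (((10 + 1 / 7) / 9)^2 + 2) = 142769 / 3969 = 35.97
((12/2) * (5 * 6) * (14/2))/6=210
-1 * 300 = -300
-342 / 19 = -18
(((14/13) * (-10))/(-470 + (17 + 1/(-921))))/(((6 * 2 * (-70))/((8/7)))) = -614/18983237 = -0.00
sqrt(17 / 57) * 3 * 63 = 63 * sqrt(969) / 19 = 103.22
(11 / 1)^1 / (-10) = -11 / 10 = -1.10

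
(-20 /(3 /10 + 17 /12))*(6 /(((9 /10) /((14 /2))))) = -56000 /103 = -543.69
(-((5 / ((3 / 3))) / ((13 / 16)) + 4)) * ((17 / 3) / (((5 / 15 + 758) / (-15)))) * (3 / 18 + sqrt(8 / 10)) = 1122 / 5915 + 13464 * sqrt(5) / 29575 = 1.21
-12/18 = -2/3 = -0.67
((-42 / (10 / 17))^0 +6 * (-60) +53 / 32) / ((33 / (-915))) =3487675 / 352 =9908.17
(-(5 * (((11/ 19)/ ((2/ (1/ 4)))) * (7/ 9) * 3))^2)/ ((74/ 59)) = -8745275/ 15387264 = -0.57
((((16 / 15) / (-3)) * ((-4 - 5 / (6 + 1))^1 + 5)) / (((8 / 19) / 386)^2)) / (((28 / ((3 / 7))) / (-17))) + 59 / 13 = 2972369579 / 133770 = 22220.00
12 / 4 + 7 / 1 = 10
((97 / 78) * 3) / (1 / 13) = 97 / 2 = 48.50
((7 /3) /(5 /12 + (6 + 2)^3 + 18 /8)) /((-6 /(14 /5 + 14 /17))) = -0.00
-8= -8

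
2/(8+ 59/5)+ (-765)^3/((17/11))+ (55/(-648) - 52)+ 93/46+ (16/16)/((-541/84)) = -25693362042180427/88693704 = -289686425.12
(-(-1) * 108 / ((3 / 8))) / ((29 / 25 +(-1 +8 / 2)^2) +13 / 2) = 14400 / 833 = 17.29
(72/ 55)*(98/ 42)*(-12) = -36.65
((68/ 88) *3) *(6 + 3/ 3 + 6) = 663/ 22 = 30.14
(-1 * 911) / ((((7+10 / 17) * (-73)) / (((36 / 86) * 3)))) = 278766 / 134977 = 2.07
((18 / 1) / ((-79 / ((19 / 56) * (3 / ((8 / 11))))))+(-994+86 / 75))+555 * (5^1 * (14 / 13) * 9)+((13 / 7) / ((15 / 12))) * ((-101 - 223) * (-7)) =505057414363 / 17253600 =29272.58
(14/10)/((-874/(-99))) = 693/4370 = 0.16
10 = 10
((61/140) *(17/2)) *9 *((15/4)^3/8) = 6299775/28672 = 219.72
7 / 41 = 0.17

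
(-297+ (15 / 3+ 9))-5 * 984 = -5203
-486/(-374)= 243/187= 1.30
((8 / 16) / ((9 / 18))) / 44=1 / 44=0.02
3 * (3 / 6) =3 / 2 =1.50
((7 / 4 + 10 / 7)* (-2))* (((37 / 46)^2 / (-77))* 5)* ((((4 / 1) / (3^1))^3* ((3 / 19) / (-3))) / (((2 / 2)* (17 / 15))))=-0.03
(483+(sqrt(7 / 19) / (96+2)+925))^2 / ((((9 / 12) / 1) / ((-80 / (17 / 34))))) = -8268619448480 / 19551 - 901120*sqrt(133) / 2793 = -422929374.15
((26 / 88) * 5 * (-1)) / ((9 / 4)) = -65 / 99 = -0.66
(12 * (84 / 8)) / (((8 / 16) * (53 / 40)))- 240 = -2640 / 53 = -49.81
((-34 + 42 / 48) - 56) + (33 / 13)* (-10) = -11909 / 104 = -114.51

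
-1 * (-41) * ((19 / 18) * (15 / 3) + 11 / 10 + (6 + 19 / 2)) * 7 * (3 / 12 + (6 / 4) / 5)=6216133 / 1800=3453.41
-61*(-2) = 122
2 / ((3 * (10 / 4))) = 0.27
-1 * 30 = -30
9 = 9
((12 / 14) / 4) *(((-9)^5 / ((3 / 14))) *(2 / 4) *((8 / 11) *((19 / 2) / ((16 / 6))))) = -3365793 / 44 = -76495.30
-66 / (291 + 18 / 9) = -0.23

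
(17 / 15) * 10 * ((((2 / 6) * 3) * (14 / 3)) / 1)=476 / 9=52.89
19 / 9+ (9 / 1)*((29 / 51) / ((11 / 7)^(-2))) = 110570 / 7497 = 14.75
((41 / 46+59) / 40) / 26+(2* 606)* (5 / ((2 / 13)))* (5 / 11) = 1884423661 / 105248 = 17904.60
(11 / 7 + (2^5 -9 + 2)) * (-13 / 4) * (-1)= 1209 / 14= 86.36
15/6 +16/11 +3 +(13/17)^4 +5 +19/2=20025127/918731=21.80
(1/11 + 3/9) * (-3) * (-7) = 98/11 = 8.91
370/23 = 16.09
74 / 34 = 37 / 17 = 2.18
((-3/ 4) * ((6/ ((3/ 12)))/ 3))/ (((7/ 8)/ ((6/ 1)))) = -288/ 7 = -41.14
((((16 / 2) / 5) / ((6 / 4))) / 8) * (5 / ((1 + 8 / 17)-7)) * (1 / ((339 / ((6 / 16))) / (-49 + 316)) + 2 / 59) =-298537 / 7520376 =-0.04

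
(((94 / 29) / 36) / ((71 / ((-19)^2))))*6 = 16967 / 6177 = 2.75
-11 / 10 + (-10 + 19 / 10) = -46 / 5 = -9.20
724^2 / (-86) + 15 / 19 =-6094.28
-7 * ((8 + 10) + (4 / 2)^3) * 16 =-2912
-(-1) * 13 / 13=1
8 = 8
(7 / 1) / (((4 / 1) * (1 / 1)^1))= 7 / 4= 1.75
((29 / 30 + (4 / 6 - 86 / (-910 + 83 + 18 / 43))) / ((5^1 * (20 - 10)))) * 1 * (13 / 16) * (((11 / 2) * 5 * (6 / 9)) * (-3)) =-264914221 / 170606400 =-1.55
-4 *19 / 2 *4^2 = -608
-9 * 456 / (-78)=52.62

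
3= 3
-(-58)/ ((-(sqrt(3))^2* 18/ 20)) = -580/ 27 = -21.48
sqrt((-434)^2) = 434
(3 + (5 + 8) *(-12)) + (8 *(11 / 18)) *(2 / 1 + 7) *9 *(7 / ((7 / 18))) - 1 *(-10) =6985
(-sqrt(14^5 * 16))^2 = 8605184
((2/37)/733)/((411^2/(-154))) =-308/4581306441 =-0.00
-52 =-52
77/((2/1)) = 77/2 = 38.50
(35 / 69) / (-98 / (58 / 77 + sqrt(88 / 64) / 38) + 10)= -81689713805 / 19339184767314-386392930 * sqrt(22) / 9669592383657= -0.00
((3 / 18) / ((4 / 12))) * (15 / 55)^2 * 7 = 63 / 242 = 0.26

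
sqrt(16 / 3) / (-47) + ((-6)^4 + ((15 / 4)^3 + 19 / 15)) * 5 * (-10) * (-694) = 2248561735 / 48 - 4 * sqrt(3) / 141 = 46845036.10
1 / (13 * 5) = 1 / 65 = 0.02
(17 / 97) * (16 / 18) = 136 / 873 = 0.16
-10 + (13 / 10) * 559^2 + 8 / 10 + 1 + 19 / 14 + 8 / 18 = 127958954 / 315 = 406218.90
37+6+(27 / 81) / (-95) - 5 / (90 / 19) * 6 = 3483 / 95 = 36.66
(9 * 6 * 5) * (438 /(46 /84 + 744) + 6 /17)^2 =67596694604280 /282606002449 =239.19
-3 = -3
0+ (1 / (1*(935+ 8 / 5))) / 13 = 5 / 60879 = 0.00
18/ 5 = 3.60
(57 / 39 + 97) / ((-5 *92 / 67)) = -4288 / 299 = -14.34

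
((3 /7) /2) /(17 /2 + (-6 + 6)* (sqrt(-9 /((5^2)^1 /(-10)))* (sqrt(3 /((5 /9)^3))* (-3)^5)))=3 /119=0.03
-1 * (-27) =27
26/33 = 0.79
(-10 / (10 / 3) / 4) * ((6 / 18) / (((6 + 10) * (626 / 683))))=-683 / 40064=-0.02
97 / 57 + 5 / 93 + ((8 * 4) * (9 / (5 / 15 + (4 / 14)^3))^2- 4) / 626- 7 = 27.30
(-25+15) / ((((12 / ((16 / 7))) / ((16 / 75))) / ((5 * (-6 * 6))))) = 512 / 7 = 73.14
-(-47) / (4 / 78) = 1833 / 2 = 916.50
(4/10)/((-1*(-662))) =1/1655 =0.00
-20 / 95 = -4 / 19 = -0.21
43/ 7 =6.14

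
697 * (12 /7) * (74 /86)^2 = 11450316 /12943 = 884.67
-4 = -4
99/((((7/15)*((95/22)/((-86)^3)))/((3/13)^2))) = -37403909136/22477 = -1664097.04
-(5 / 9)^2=-25 / 81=-0.31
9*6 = 54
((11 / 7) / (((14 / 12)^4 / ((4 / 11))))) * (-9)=-2.78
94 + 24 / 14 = 670 / 7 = 95.71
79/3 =26.33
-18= -18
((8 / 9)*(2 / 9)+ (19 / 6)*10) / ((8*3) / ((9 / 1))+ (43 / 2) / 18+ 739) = 0.04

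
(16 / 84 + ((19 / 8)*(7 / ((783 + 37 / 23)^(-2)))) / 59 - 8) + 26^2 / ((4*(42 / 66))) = 227728669783 / 1310862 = 173724.37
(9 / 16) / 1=9 / 16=0.56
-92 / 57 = -1.61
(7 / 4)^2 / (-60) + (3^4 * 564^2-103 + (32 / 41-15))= 1014136327591 / 39360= 25765658.73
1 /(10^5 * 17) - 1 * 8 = -13599999 /1700000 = -8.00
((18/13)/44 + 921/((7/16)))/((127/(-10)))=-21072795/127127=-165.76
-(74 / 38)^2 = -3.79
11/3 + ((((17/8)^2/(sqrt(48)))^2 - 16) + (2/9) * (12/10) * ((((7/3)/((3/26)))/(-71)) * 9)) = -878875613/69795840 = -12.59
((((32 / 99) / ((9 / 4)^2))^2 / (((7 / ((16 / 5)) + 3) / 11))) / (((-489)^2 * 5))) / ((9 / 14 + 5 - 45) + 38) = -58720256 / 11022171336016335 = -0.00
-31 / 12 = -2.58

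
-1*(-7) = 7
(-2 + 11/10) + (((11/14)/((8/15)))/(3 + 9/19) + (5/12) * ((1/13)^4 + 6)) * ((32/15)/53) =-0.78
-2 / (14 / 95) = -95 / 7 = -13.57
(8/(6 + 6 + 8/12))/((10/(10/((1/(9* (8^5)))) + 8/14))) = 123863064/665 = 186260.25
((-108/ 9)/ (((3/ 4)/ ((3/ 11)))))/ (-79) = 48/ 869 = 0.06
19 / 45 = 0.42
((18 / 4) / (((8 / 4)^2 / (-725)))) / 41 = -6525 / 328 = -19.89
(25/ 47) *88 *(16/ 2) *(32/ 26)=281600/ 611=460.88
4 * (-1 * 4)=-16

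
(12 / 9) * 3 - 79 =-75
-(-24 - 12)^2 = -1296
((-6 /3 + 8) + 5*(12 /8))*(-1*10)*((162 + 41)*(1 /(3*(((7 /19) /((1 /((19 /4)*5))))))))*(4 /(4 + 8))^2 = -116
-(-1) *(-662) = -662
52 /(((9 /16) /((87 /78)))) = 928 /9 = 103.11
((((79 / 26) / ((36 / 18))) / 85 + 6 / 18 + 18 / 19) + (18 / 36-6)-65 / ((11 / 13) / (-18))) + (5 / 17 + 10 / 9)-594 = 6534246689 / 8314020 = 785.93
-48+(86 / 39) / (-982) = -919195 / 19149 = -48.00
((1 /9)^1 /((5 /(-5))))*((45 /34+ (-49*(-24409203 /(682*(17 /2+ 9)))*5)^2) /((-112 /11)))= 110290901374427871 /40254368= 2739849284.79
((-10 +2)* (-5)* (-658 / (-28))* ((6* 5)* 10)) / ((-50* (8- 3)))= -1128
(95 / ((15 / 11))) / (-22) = -19 / 6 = -3.17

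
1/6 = 0.17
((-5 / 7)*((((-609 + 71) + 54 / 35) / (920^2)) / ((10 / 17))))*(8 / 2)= 39899 / 12960500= 0.00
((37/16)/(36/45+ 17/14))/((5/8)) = 259/141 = 1.84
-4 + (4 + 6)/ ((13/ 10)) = 48/ 13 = 3.69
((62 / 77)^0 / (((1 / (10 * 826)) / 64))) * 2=1057280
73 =73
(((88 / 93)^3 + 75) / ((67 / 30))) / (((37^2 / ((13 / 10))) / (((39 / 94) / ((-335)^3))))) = -10310393743 / 28969891040387154750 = -0.00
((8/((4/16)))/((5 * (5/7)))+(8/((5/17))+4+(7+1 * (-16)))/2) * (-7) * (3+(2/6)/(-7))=-31093/75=-414.57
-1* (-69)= 69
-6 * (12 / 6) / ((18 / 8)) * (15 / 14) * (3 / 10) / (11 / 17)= -2.65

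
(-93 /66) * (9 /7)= -279 /154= -1.81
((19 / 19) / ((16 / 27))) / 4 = 27 / 64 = 0.42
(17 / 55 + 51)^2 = 7963684 / 3025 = 2632.62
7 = 7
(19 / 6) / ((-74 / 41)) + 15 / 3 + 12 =6769 / 444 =15.25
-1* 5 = -5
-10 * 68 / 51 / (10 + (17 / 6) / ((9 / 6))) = -120 / 107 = -1.12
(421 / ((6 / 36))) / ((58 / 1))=1263 / 29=43.55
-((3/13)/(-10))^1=3/130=0.02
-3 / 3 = -1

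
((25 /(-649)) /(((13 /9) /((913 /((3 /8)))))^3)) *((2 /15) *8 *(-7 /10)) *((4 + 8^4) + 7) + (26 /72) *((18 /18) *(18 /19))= 2786303653020784235 /4925674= 565669521170.26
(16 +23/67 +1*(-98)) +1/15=-81998/1005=-81.59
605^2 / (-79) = -366025 / 79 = -4633.23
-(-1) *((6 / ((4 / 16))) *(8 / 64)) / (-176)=-3 / 176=-0.02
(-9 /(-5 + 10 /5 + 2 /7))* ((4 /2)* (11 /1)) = 1386 /19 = 72.95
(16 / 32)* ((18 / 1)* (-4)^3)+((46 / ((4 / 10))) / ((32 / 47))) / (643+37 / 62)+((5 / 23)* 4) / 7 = -1258880179 / 2187024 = -575.61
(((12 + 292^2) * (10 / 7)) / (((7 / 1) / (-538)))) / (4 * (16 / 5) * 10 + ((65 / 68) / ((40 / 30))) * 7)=-124789487360 / 1772869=-70388.44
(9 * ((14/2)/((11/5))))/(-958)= -315/10538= -0.03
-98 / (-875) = 14 / 125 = 0.11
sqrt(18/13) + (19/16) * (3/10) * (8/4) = 57/80 + 3 * sqrt(26)/13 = 1.89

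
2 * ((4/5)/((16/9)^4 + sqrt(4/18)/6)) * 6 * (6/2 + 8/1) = 454060670976/42947015755 - 2525407632 * sqrt(2)/42947015755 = 10.49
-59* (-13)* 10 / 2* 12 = 46020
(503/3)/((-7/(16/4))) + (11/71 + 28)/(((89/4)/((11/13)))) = -163432688/1725087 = -94.74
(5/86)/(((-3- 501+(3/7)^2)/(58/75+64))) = -0.01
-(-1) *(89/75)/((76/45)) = 267/380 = 0.70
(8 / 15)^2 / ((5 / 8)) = 512 / 1125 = 0.46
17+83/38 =729/38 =19.18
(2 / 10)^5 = 1 / 3125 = 0.00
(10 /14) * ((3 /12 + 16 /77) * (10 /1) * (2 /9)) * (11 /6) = 1175 /882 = 1.33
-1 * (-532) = 532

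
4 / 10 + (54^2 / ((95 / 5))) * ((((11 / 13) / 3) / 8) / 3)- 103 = -248967 / 2470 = -100.80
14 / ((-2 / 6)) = -42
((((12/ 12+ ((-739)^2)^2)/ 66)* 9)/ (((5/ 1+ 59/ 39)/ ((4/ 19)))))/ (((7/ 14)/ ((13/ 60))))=75605905173747/ 132715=569686208.60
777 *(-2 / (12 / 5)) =-1295 / 2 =-647.50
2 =2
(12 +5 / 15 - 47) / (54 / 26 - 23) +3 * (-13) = -37.34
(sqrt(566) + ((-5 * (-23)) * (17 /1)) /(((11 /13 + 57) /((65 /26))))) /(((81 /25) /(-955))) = -3033915625 /121824 - 23875 * sqrt(566) /81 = -31916.49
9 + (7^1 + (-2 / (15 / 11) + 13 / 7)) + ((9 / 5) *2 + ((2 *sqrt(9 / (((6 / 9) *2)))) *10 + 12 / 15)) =2183 / 105 + 30 *sqrt(3) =72.75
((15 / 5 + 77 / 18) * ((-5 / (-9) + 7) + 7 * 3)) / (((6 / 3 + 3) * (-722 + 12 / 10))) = -0.06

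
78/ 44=39/ 22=1.77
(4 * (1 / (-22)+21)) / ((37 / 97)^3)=841484506 / 557183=1510.25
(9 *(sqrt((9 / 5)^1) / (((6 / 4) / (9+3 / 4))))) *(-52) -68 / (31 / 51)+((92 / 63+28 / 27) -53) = -9126 *sqrt(5) / 5 -951347 / 5859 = -4243.64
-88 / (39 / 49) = -4312 / 39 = -110.56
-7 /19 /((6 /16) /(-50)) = 2800 /57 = 49.12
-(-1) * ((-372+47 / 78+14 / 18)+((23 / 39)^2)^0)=-86491 / 234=-369.62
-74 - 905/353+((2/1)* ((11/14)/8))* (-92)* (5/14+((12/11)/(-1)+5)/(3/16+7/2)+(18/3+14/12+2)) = -819979927/3061569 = -267.83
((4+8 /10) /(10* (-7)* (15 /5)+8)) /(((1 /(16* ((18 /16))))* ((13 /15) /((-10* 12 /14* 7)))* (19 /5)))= 194400 /24947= 7.79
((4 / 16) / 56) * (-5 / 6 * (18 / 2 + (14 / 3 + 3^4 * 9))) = -2785 / 1008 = -2.76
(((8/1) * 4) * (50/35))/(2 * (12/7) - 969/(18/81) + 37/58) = -2320/221089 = -0.01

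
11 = 11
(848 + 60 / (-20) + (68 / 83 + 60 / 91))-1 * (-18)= 6529407 / 7553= 864.48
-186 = -186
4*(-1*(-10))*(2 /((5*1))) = 16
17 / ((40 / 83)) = 35.28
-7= -7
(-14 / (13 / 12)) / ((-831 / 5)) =280 / 3601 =0.08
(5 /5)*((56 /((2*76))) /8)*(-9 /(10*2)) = -63 /3040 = -0.02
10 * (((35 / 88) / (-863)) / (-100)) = 7 / 151888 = 0.00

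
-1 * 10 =-10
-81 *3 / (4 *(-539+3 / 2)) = 243 / 2150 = 0.11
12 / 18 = 2 / 3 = 0.67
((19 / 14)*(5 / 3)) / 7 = 95 / 294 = 0.32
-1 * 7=-7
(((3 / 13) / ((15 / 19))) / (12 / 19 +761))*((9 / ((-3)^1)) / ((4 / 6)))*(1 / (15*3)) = -361 / 9406150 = -0.00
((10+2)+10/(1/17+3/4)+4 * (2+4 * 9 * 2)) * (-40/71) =-180.49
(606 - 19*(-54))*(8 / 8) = 1632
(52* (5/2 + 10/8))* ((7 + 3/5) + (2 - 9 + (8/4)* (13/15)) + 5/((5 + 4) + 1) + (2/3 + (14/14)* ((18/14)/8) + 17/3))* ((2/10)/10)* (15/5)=61113/560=109.13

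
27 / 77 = 0.35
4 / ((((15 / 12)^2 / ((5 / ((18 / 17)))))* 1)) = 544 / 45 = 12.09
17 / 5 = 3.40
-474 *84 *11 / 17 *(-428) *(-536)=-100475198208 / 17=-5910305776.94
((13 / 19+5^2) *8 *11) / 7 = 42944 / 133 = 322.89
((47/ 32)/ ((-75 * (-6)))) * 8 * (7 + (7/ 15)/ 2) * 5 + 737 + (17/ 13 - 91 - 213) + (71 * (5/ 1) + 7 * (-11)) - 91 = 87364187/ 140400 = 622.25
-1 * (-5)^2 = -25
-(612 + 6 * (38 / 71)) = -615.21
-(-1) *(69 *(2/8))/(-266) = -69/1064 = -0.06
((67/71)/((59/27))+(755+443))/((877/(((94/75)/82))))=235950857/11296790475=0.02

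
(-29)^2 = 841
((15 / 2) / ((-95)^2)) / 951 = 0.00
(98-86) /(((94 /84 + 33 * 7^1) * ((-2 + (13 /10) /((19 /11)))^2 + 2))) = 18194400 /1251469381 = 0.01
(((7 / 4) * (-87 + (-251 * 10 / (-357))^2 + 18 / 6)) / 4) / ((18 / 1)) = -275351 / 327726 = -0.84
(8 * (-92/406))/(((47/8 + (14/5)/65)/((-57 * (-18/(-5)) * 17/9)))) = 5374720/45269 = 118.73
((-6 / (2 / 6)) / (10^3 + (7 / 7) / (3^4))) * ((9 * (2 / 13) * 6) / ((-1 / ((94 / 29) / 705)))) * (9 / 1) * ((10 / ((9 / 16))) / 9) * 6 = 2239488 / 30537377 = 0.07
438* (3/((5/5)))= 1314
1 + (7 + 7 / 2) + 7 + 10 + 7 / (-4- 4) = 221 / 8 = 27.62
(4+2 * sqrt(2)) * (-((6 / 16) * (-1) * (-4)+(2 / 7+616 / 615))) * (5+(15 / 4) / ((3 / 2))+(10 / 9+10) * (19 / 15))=-5591767 / 23247-5591767 * sqrt(2) / 46494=-410.62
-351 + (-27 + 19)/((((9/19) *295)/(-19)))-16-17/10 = -367.61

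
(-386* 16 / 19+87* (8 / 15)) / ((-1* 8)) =3309 / 95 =34.83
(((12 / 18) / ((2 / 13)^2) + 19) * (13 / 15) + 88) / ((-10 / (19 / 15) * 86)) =-220381 / 1161000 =-0.19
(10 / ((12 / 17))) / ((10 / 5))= 7.08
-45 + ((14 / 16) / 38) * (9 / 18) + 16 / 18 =-241313 / 5472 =-44.10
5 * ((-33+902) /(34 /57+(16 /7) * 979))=1733655 /893086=1.94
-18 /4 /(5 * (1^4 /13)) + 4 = -77 /10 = -7.70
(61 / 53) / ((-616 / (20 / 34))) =-305 / 277508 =-0.00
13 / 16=0.81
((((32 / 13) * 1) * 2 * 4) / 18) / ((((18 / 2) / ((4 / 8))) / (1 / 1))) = 64 / 1053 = 0.06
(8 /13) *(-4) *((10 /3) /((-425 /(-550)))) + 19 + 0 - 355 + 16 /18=-687656 /1989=-345.73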